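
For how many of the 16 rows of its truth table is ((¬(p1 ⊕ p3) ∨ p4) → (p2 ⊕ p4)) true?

p1 | p2 | p3 | p4 | φ
-- | -- | -- | -- | -
T  | T  | T  | T  | F
T  | T  | T  | F  | T
T  | T  | F  | T  | F
T  | T  | F  | F  | T
T  | F  | T  | T  | T
T  | F  | T  | F  | F
T  | F  | F  | T  | T
T  | F  | F  | F  | T
F  | T  | T  | T  | F
F  | T  | T  | F  | T
F  | T  | F  | T  | F
F  | T  | F  | F  | T
F  | F  | T  | T  | T
F  | F  | T  | F  | T
F  | F  | F  | T  | T
F  | F  | F  | F  | F
The formula is true on 10 of the 16 rows.

10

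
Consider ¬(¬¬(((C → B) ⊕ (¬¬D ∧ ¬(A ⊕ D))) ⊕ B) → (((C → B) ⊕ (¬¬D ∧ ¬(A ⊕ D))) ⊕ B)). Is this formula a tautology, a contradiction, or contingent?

A | B | C | D | φ
- | - | - | - | -
1 | 1 | 1 | 1 | 0
1 | 1 | 1 | 0 | 0
1 | 1 | 0 | 1 | 0
1 | 1 | 0 | 0 | 0
1 | 0 | 1 | 1 | 0
1 | 0 | 1 | 0 | 0
1 | 0 | 0 | 1 | 0
1 | 0 | 0 | 0 | 0
0 | 1 | 1 | 1 | 0
0 | 1 | 1 | 0 | 0
0 | 1 | 0 | 1 | 0
0 | 1 | 0 | 0 | 0
0 | 0 | 1 | 1 | 0
0 | 0 | 1 | 0 | 0
0 | 0 | 0 | 1 | 0
0 | 0 | 0 | 0 | 0
Every row is 0, so the formula is a contradiction.

contradiction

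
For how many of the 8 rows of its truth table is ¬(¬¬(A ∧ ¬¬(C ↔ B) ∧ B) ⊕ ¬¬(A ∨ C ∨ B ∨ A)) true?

  A      B      C    |  (C ↔ B)  ¬(C ↔ B)  ¬¬(C ↔ B)  (A ∧ ¬¬(C ↔ B) ∧ B)  ¬(A ∧ ¬¬(C ↔ B) ∧ B)  ¬¬(A ∧ ¬¬(C ↔ B) ∧ B)  (A ∨ C ∨ B ∨ A)  ¬(A ∨ C ∨ B ∨ A)  ¬¬(A ∨ C ∨ B ∨ A)    φ  
 True   True   True  |    True    False       True            True                False                   True                True            False               True         True
 True   True  False  |   False     True      False           False                 True                  False                True            False               True        False
 True  False   True  |   False     True      False           False                 True                  False                True            False               True        False
 True  False  False  |    True    False       True           False                 True                  False                True            False               True        False
False   True   True  |    True    False       True           False                 True                  False                True            False               True        False
False   True  False  |   False     True      False           False                 True                  False                True            False               True        False
False  False   True  |   False     True      False           False                 True                  False                True            False               True        False
False  False  False  |    True    False       True           False                 True                  False               False             True              False         True
The formula is true on 2 of the 8 rows.

2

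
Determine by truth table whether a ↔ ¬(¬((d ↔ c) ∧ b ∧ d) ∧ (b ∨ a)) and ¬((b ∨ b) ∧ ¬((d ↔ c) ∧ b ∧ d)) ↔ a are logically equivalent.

a | b | c | d | φ | ψ
- | - | - | - | - | -
T | T | T | T | T | T
T | T | T | F | F | F
T | T | F | T | F | F
T | T | F | F | F | F
T | F | T | T | F | T
T | F | T | F | F | T
T | F | F | T | F | T
T | F | F | F | F | T
F | T | T | T | F | F
F | T | T | F | T | T
F | T | F | T | T | T
F | T | F | F | T | T
F | F | T | T | F | F
F | F | T | F | F | F
F | F | F | T | F | F
F | F | F | F | F | F
The columns differ at a=T, b=F, c=T, d=T (φ=F, ψ=T), so they are not equivalent.

not equivalent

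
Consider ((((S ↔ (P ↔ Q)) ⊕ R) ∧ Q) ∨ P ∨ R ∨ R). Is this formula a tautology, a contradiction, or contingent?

P | Q | R | S | φ
- | - | - | - | -
F | F | F | F | F
F | F | F | T | F
F | F | T | F | T
F | F | T | T | T
F | T | F | F | T
F | T | F | T | F
F | T | T | F | T
F | T | T | T | T
T | F | F | F | T
T | F | F | T | T
T | F | T | F | T
T | F | T | T | T
T | T | F | F | T
T | T | F | T | T
T | T | T | F | T
T | T | T | T | T
13 of 16 rows are T, so the formula is contingent.

contingent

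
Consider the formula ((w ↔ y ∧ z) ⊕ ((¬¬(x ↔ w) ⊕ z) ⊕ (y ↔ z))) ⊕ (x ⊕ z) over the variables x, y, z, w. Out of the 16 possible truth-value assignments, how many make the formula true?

x | y | z | w || φ
F | F | F | F || T
F | F | F | T || T
F | F | T | F || F
F | F | T | T || F
F | T | F | F || F
F | T | F | T || F
F | T | T | F || F
F | T | T | T || F
T | F | F | F || T
T | F | F | T || T
T | F | T | F || F
T | F | T | T || F
T | T | F | F || F
T | T | F | T || F
T | T | T | F || F
T | T | T | T || F
The formula is true on 4 of the 16 rows.

4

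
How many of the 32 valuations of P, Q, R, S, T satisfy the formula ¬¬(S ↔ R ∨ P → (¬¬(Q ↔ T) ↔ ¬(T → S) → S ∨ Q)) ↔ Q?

P | Q | R | S | T || φ
1 | 1 | 1 | 1 | 1 || 1
1 | 1 | 1 | 1 | 0 || 0
1 | 1 | 1 | 0 | 1 || 0
1 | 1 | 1 | 0 | 0 || 1
1 | 1 | 0 | 1 | 1 || 1
1 | 1 | 0 | 1 | 0 || 0
1 | 1 | 0 | 0 | 1 || 0
1 | 1 | 0 | 0 | 0 || 1
1 | 0 | 1 | 1 | 1 || 1
1 | 0 | 1 | 1 | 0 || 0
1 | 0 | 1 | 0 | 1 || 1
1 | 0 | 1 | 0 | 0 || 1
1 | 0 | 0 | 1 | 1 || 1
1 | 0 | 0 | 1 | 0 || 0
1 | 0 | 0 | 0 | 1 || 1
1 | 0 | 0 | 0 | 0 || 1
0 | 1 | 1 | 1 | 1 || 1
0 | 1 | 1 | 1 | 0 || 0
0 | 1 | 1 | 0 | 1 || 0
0 | 1 | 1 | 0 | 0 || 1
0 | 1 | 0 | 1 | 1 || 1
0 | 1 | 0 | 1 | 0 || 1
0 | 1 | 0 | 0 | 1 || 0
0 | 1 | 0 | 0 | 0 || 0
0 | 0 | 1 | 1 | 1 || 1
0 | 0 | 1 | 1 | 0 || 0
0 | 0 | 1 | 0 | 1 || 1
0 | 0 | 1 | 0 | 0 || 1
0 | 0 | 0 | 1 | 1 || 0
0 | 0 | 0 | 1 | 0 || 0
0 | 0 | 0 | 0 | 1 || 1
0 | 0 | 0 | 0 | 0 || 1
The formula is true on 19 of the 32 rows.

19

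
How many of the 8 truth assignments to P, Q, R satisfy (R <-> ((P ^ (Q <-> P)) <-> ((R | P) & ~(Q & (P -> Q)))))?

5

P | Q | R | φ
- | - | - | -
F | F | F | T
F | F | T | T
F | T | F | F
F | T | T | T
T | F | F | F
T | F | T | T
T | T | F | F
T | T | T | T
The formula is true on 5 of the 8 rows.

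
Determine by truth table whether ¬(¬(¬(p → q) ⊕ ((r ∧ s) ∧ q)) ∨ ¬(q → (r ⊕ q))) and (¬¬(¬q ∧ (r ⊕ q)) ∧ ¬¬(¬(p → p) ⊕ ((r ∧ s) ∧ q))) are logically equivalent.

not equivalent

p | q | r | s || φ | ψ
F | F | F | F || F | F
F | F | F | T || F | F
F | F | T | F || F | F
F | F | T | T || F | F
F | T | F | F || F | F
F | T | F | T || F | F
F | T | T | F || F | F
F | T | T | T || F | F
T | F | F | F || T | F
T | F | F | T || T | F
T | F | T | F || T | F
T | F | T | T || T | F
T | T | F | F || F | F
T | T | F | T || F | F
T | T | T | F || F | F
T | T | T | T || F | F
The columns differ at p=T, q=F, r=F, s=F (φ=T, ψ=F), so they are not equivalent.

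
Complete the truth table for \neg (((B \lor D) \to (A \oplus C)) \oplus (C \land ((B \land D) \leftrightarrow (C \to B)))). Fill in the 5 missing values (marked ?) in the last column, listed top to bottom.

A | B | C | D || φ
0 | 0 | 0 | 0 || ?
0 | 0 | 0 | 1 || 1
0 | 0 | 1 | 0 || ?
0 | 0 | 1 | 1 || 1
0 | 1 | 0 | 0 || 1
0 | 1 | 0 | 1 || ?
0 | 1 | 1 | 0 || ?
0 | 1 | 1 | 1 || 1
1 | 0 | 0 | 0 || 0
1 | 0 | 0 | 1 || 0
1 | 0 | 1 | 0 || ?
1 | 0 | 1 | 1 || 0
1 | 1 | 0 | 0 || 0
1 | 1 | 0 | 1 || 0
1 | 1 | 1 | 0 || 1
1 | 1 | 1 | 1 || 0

Row A=0, B=0, C=0, D=0: ((B \lor D) \to (A \oplus C)) = 1, (C \land ((B \land D) \leftrightarrow (C \to B))) = 0, (((B \lor D) \to (A \oplus C)) \oplus (C \land ((B \land D) \leftrightarrow (C \to B)))) = 1, so the formula = 0.
Row A=0, B=0, C=1, D=0: ((B \lor D) \to (A \oplus C)) = 1, (C \land ((B \land D) \leftrightarrow (C \to B))) = 1, (((B \lor D) \to (A \oplus C)) \oplus (C \land ((B \land D) \leftrightarrow (C \to B)))) = 0, so the formula = 1.
Row A=0, B=1, C=0, D=1: ((B \lor D) \to (A \oplus C)) = 0, (C \land ((B \land D) \leftrightarrow (C \to B))) = 0, (((B \lor D) \to (A \oplus C)) \oplus (C \land ((B \land D) \leftrightarrow (C \to B)))) = 0, so the formula = 1.
Row A=0, B=1, C=1, D=0: ((B \lor D) \to (A \oplus C)) = 1, (C \land ((B \land D) \leftrightarrow (C \to B))) = 0, (((B \lor D) \to (A \oplus C)) \oplus (C \land ((B \land D) \leftrightarrow (C \to B)))) = 1, so the formula = 0.
Row A=1, B=0, C=1, D=0: ((B \lor D) \to (A \oplus C)) = 1, (C \land ((B \land D) \leftrightarrow (C \to B))) = 1, (((B \lor D) \to (A \oplus C)) \oplus (C \land ((B \land D) \leftrightarrow (C \to B)))) = 0, so the formula = 1.

0, 1, 1, 0, 1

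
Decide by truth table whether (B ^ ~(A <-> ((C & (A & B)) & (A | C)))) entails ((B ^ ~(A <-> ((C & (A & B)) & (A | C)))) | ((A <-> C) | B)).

A | B | C | φ | ψ
- | - | - | - | -
T | T | T | T | T
T | T | F | F | T
T | F | T | T | T
T | F | F | T | T
F | T | T | T | T
F | T | F | T | T
F | F | T | F | F
F | F | F | F | T
In every row where φ is true, ψ is also true, so φ ⊨ ψ.

yes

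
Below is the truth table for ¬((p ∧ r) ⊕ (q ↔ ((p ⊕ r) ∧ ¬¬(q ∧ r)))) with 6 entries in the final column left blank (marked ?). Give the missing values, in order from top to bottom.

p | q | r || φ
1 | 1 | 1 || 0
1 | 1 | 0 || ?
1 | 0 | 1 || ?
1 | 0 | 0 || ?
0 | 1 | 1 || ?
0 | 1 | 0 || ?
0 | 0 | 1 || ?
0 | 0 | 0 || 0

Row p=1, q=1, r=0: (p ∧ r) = 0, (q ↔ ((p ⊕ r) ∧ ¬¬(q ∧ r))) = 0, ((p ∧ r) ⊕ (q ↔ ((p ⊕ r) ∧ ¬¬(q ∧ r)))) = 0, so the formula = 1.
Row p=1, q=0, r=1: (p ∧ r) = 1, (q ↔ ((p ⊕ r) ∧ ¬¬(q ∧ r))) = 1, ((p ∧ r) ⊕ (q ↔ ((p ⊕ r) ∧ ¬¬(q ∧ r)))) = 0, so the formula = 1.
Row p=1, q=0, r=0: (p ∧ r) = 0, (q ↔ ((p ⊕ r) ∧ ¬¬(q ∧ r))) = 1, ((p ∧ r) ⊕ (q ↔ ((p ⊕ r) ∧ ¬¬(q ∧ r)))) = 1, so the formula = 0.
Row p=0, q=1, r=1: (p ∧ r) = 0, (q ↔ ((p ⊕ r) ∧ ¬¬(q ∧ r))) = 1, ((p ∧ r) ⊕ (q ↔ ((p ⊕ r) ∧ ¬¬(q ∧ r)))) = 1, so the formula = 0.
Row p=0, q=1, r=0: (p ∧ r) = 0, (q ↔ ((p ⊕ r) ∧ ¬¬(q ∧ r))) = 0, ((p ∧ r) ⊕ (q ↔ ((p ⊕ r) ∧ ¬¬(q ∧ r)))) = 0, so the formula = 1.
Row p=0, q=0, r=1: (p ∧ r) = 0, (q ↔ ((p ⊕ r) ∧ ¬¬(q ∧ r))) = 1, ((p ∧ r) ⊕ (q ↔ ((p ⊕ r) ∧ ¬¬(q ∧ r)))) = 1, so the formula = 0.

1, 1, 0, 0, 1, 0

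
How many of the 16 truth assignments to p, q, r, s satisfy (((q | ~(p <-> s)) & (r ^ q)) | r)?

12

p  q  r  s     (p <-> s)  ~(p <-> s)  (q | ~(p <-> s))  (r ^ q)  ((q | ~(p <-> s)) & (r ^ q))  φ
T  T  T  T         T          F              T             F                  F                T
T  T  T  F         F          T              T             F                  F                T
T  T  F  T         T          F              T             T                  T                T
T  T  F  F         F          T              T             T                  T                T
T  F  T  T         T          F              F             T                  F                T
T  F  T  F         F          T              T             T                  T                T
T  F  F  T         T          F              F             F                  F                F
T  F  F  F         F          T              T             F                  F                F
F  T  T  T         F          T              T             F                  F                T
F  T  T  F         T          F              T             F                  F                T
F  T  F  T         F          T              T             T                  T                T
F  T  F  F         T          F              T             T                  T                T
F  F  T  T         F          T              T             T                  T                T
F  F  T  F         T          F              F             T                  F                T
F  F  F  T         F          T              T             F                  F                F
F  F  F  F         T          F              F             F                  F                F
The formula is true on 12 of the 16 rows.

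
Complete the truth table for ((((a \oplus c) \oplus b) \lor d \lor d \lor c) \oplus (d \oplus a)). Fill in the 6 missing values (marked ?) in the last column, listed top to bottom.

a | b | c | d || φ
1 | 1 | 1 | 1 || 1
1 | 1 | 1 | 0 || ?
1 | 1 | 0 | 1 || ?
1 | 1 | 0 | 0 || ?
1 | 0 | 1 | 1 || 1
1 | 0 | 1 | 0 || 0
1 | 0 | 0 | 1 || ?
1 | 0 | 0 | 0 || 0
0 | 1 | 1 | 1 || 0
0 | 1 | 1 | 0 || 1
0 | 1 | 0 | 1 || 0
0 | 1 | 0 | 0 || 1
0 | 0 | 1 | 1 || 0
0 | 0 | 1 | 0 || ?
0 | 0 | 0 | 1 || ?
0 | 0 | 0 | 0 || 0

0, 1, 1, 1, 1, 0

Row a=1, b=1, c=1, d=0: (((a \oplus c) \oplus b) \lor d \lor d \lor c) = 1, (d \oplus a) = 1, so the formula = 0.
Row a=1, b=1, c=0, d=1: (((a \oplus c) \oplus b) \lor d \lor d \lor c) = 1, (d \oplus a) = 0, so the formula = 1.
Row a=1, b=1, c=0, d=0: (((a \oplus c) \oplus b) \lor d \lor d \lor c) = 0, (d \oplus a) = 1, so the formula = 1.
Row a=1, b=0, c=0, d=1: (((a \oplus c) \oplus b) \lor d \lor d \lor c) = 1, (d \oplus a) = 0, so the formula = 1.
Row a=0, b=0, c=1, d=0: (((a \oplus c) \oplus b) \lor d \lor d \lor c) = 1, (d \oplus a) = 0, so the formula = 1.
Row a=0, b=0, c=0, d=1: (((a \oplus c) \oplus b) \lor d \lor d \lor c) = 1, (d \oplus a) = 1, so the formula = 0.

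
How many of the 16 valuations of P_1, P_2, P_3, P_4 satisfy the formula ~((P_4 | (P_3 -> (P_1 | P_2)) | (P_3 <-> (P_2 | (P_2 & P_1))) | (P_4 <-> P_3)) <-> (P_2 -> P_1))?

 P_1    P_2    P_3    P_4      (P_1 | P_2)  (P_3 -> (P_1 | P_2))  (P_2 & P_1)  (P_2 | (P_2 & P_1))  (P_4 <-> P_3)  (P_2 -> P_1)    φ  
 True   True   True   True         True             True              True             True              True          True      False
 True   True   True  False         True             True              True             True             False          True      False
 True   True  False   True         True             True              True             True             False          True      False
 True   True  False  False         True             True              True             True              True          True      False
 True  False   True   True         True             True             False            False              True          True      False
 True  False   True  False         True             True             False            False             False          True      False
 True  False  False   True         True             True             False            False             False          True      False
 True  False  False  False         True             True             False            False              True          True      False
False   True   True   True         True             True             False             True              True         False       True
False   True   True  False         True             True             False             True             False         False       True
False   True  False   True         True             True             False             True             False         False       True
False   True  False  False         True             True             False             True              True         False       True
False  False   True   True        False            False             False            False              True          True      False
False  False   True  False        False            False             False            False             False          True       True
False  False  False   True        False             True             False            False             False          True      False
False  False  False  False        False             True             False            False              True          True      False
The formula is true on 5 of the 16 rows.

5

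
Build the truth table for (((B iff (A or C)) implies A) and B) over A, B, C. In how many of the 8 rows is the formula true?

3

  A   |   B   |   C   | (A or C) | (B iff (A or C)) | ((B iff (A or C)) implies A) |   φ  
----- | ----- | ----- | -------- | ---------------- | ---------------------------- | -----
False | False | False |  False   |       True       |            False             | False
False | False |  True |   True   |      False       |             True             | False
False |  True | False |  False   |      False       |             True             |  True
False |  True |  True |   True   |       True       |            False             | False
 True | False | False |   True   |      False       |             True             | False
 True | False |  True |   True   |      False       |             True             | False
 True |  True | False |   True   |       True       |             True             |  True
 True |  True |  True |   True   |       True       |             True             |  True
The formula is true on 3 of the 8 rows.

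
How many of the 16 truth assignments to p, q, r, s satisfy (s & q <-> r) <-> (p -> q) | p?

8

p  q  r  s     (s & q)  ((s & q) <-> r)  (p -> q)  ((p -> q) | p)  (((s & q) <-> r) <-> ((p -> q) | p))
0  0  0  0        0            1            1            1                          1                  
0  0  0  1        0            1            1            1                          1                  
0  0  1  0        0            0            1            1                          0                  
0  0  1  1        0            0            1            1                          0                  
0  1  0  0        0            1            1            1                          1                  
0  1  0  1        1            0            1            1                          0                  
0  1  1  0        0            0            1            1                          0                  
0  1  1  1        1            1            1            1                          1                  
1  0  0  0        0            1            0            1                          1                  
1  0  0  1        0            1            0            1                          1                  
1  0  1  0        0            0            0            1                          0                  
1  0  1  1        0            0            0            1                          0                  
1  1  0  0        0            1            1            1                          1                  
1  1  0  1        1            0            1            1                          0                  
1  1  1  0        0            0            1            1                          0                  
1  1  1  1        1            1            1            1                          1                  
The formula is true on 8 of the 16 rows.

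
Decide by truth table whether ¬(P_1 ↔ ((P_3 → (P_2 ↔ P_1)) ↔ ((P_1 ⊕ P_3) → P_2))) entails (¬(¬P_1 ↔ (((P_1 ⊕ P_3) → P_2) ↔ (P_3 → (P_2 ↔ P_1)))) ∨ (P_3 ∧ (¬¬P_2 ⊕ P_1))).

no

 P_1  |  P_2  |  P_3  |   φ   |   ψ  
----- | ----- | ----- | ----- | -----
False | False | False |  True | False
False | False |  True | False |  True
False |  True | False |  True | False
False |  True |  True | False |  True
 True | False | False |  True | False
 True | False |  True |  True |  True
 True |  True | False | False |  True
 True |  True |  True | False |  True
At P_1=False, P_2=False, P_3=False we have φ true but ψ false, so φ does not entail ψ.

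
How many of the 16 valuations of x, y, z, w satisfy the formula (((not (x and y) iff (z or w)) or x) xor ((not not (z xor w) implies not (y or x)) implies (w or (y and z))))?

x | y | z | w | φ
- | - | - | - | -
F | F | F | F | F
F | F | F | T | F
F | F | T | F | T
F | F | T | T | F
F | T | F | F | F
F | T | F | T | F
F | T | T | F | F
F | T | T | T | F
T | F | F | F | T
T | F | F | T | F
T | F | T | F | F
T | F | T | T | F
T | T | F | F | T
T | T | F | T | F
T | T | T | F | F
T | T | T | T | F
The formula is true on 3 of the 16 rows.

3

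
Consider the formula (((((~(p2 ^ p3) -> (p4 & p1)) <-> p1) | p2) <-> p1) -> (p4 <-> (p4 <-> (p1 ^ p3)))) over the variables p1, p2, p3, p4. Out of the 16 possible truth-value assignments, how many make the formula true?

p1  p2  p3  p4  |  (p2 ^ p3)  ~(p2 ^ p3)  (p4 & p1)  (~(p2 ^ p3) -> (p4 & p1))  (p1 ^ p3)  (p4 <-> (p1 ^ p3))  (p4 <-> (p4 <-> (p1 ^ p3)))  φ
T   T   T   T   |      F          T           T                  T                  F              F                        F               F
T   T   T   F   |      F          T           F                  F                  F              T                        F               F
T   T   F   T   |      T          F           T                  T                  T              T                        T               T
T   T   F   F   |      T          F           F                  T                  T              F                        T               T
T   F   T   T   |      T          F           T                  T                  F              F                        F               F
T   F   T   F   |      T          F           F                  T                  F              T                        F               F
T   F   F   T   |      F          T           T                  T                  T              T                        T               T
T   F   F   F   |      F          T           F                  F                  T              F                        T               T
F   T   T   T   |      F          T           F                  F                  T              T                        T               T
F   T   T   F   |      F          T           F                  F                  T              F                        T               T
F   T   F   T   |      T          F           F                  T                  F              F                        F               T
F   T   F   F   |      T          F           F                  T                  F              T                        F               T
F   F   T   T   |      T          F           F                  T                  T              T                        T               T
F   F   T   F   |      T          F           F                  T                  T              F                        T               T
F   F   F   T   |      F          T           F                  F                  F              F                        F               T
F   F   F   F   |      F          T           F                  F                  F              T                        F               T
The formula is true on 12 of the 16 rows.

12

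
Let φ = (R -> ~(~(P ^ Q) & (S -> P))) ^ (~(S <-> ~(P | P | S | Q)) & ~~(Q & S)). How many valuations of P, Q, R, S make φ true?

11

P  Q  R  S  |  φ
0  0  0  0  |  1
0  0  0  1  |  1
0  0  1  0  |  0
0  0  1  1  |  1
0  1  0  0  |  1
0  1  0  1  |  0
0  1  1  0  |  1
0  1  1  1  |  0
1  0  0  0  |  1
1  0  0  1  |  1
1  0  1  0  |  1
1  0  1  1  |  1
1  1  0  0  |  1
1  1  0  1  |  0
1  1  1  0  |  0
1  1  1  1  |  1
The formula is true on 11 of the 16 rows.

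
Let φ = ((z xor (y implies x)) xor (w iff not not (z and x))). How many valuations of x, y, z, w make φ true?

8

x | y | z | w | φ
- | - | - | - | -
T | T | T | T | T
T | T | T | F | F
T | T | F | T | T
T | T | F | F | F
T | F | T | T | T
T | F | T | F | F
T | F | F | T | T
T | F | F | F | F
F | T | T | T | T
F | T | T | F | F
F | T | F | T | F
F | T | F | F | T
F | F | T | T | F
F | F | T | F | T
F | F | F | T | T
F | F | F | F | F
The formula is true on 8 of the 16 rows.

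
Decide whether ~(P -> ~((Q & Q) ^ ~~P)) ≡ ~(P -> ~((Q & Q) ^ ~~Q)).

not equivalent

P | Q || φ | ψ
0 | 0 || 0 | 0
0 | 1 || 0 | 0
1 | 0 || 1 | 0
1 | 1 || 0 | 0
The columns differ at P=1, Q=0 (φ=1, ψ=0), so they are not equivalent.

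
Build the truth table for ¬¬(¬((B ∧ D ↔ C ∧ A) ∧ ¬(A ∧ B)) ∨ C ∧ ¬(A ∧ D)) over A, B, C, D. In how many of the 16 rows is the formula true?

11

  A      B      C      D    |    φ  
 True   True   True   True  |   True
 True   True   True  False  |   True
 True   True  False   True  |   True
 True   True  False  False  |   True
 True  False   True   True  |   True
 True  False   True  False  |   True
 True  False  False   True  |  False
 True  False  False  False  |  False
False   True   True   True  |   True
False   True   True  False  |   True
False   True  False   True  |   True
False   True  False  False  |  False
False  False   True   True  |   True
False  False   True  False  |   True
False  False  False   True  |  False
False  False  False  False  |  False
The formula is true on 11 of the 16 rows.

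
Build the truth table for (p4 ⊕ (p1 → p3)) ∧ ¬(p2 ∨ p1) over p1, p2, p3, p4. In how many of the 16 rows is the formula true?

2

p1 | p2 | p3 | p4 | ((p4 ⊕ (p1 → p3)) ∧ ¬(p2 ∨ p1))
-- | -- | -- | -- | -------------------------------
F  | F  | F  | F  |                T               
F  | F  | F  | T  |                F               
F  | F  | T  | F  |                T               
F  | F  | T  | T  |                F               
F  | T  | F  | F  |                F               
F  | T  | F  | T  |                F               
F  | T  | T  | F  |                F               
F  | T  | T  | T  |                F               
T  | F  | F  | F  |                F               
T  | F  | F  | T  |                F               
T  | F  | T  | F  |                F               
T  | F  | T  | T  |                F               
T  | T  | F  | F  |                F               
T  | T  | F  | T  |                F               
T  | T  | T  | F  |                F               
T  | T  | T  | T  |                F               
The formula is true on 2 of the 16 rows.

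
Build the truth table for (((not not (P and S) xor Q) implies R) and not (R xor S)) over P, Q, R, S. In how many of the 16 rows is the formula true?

P  Q  R  S  |  (P and S)  not (P and S)  not not (P and S)  (not not (P and S) xor Q)  (R xor S)  not (R xor S)  φ
1  1  1  1  |      1            0                1                      0                  0            1        1
1  1  1  0  |      0            1                0                      1                  1            0        0
1  1  0  1  |      1            0                1                      0                  1            0        0
1  1  0  0  |      0            1                0                      1                  0            1        0
1  0  1  1  |      1            0                1                      1                  0            1        1
1  0  1  0  |      0            1                0                      0                  1            0        0
1  0  0  1  |      1            0                1                      1                  1            0        0
1  0  0  0  |      0            1                0                      0                  0            1        1
0  1  1  1  |      0            1                0                      1                  0            1        1
0  1  1  0  |      0            1                0                      1                  1            0        0
0  1  0  1  |      0            1                0                      1                  1            0        0
0  1  0  0  |      0            1                0                      1                  0            1        0
0  0  1  1  |      0            1                0                      0                  0            1        1
0  0  1  0  |      0            1                0                      0                  1            0        0
0  0  0  1  |      0            1                0                      0                  1            0        0
0  0  0  0  |      0            1                0                      0                  0            1        1
The formula is true on 6 of the 16 rows.

6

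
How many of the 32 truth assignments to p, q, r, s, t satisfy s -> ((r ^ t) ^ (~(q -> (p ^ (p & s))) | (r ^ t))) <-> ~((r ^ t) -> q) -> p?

20

p | q | r | s | t || φ
T | T | T | T | T || T
T | T | T | T | F || F
T | T | T | F | T || T
T | T | T | F | F || T
T | T | F | T | T || F
T | T | F | T | F || T
T | T | F | F | T || T
T | T | F | F | F || T
T | F | T | T | T || F
T | F | T | T | F || F
T | F | T | F | T || T
T | F | T | F | F || T
T | F | F | T | T || F
T | F | F | T | F || F
T | F | F | F | T || T
T | F | F | F | F || T
F | T | T | T | T || T
F | T | T | T | F || F
F | T | T | F | T || T
F | T | T | F | F || T
F | T | F | T | T || F
F | T | F | T | F || T
F | T | F | F | T || T
F | T | F | F | F || T
F | F | T | T | T || F
F | F | T | T | F || T
F | F | T | F | T || T
F | F | T | F | F || F
F | F | F | T | T || T
F | F | F | T | F || F
F | F | F | F | T || F
F | F | F | F | F || T
The formula is true on 20 of the 32 rows.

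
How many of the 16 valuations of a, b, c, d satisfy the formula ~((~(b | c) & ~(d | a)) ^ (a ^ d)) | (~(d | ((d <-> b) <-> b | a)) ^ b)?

10

a  b  c  d     (b | c)  ~(b | c)  (d | a)  ~(d | a)  (~(b | c) & ~(d | a))  (a ^ d)  (d <-> b)  (b | a)  ((d <-> b) <-> (b | a))  φ
1  1  1  1        1        0         1        0                0               0         1         1                1             1
1  1  1  0        1        0         1        0                0               1         0         1                0             0
1  1  0  1        1        0         1        0                0               0         1         1                1             1
1  1  0  0        1        0         1        0                0               1         0         1                0             0
1  0  1  1        1        0         1        0                0               0         0         1                0             1
1  0  1  0        1        0         1        0                0               1         1         1                1             0
1  0  0  1        0        1         1        0                0               0         0         1                0             1
1  0  0  0        0        1         1        0                0               1         1         1                1             0
0  1  1  1        1        0         1        0                0               1         1         1                1             1
0  1  1  0        1        0         0        1                0               0         0         1                0             1
0  1  0  1        1        0         1        0                0               1         1         1                1             1
0  1  0  0        1        0         0        1                0               0         0         1                0             1
0  0  1  1        1        0         1        0                0               1         0         0                1             0
0  0  1  0        1        0         0        1                0               0         1         0                0             1
0  0  0  1        0        1         1        0                0               1         0         0                1             0
0  0  0  0        0        1         0        1                1               0         1         0                0             1
The formula is true on 10 of the 16 rows.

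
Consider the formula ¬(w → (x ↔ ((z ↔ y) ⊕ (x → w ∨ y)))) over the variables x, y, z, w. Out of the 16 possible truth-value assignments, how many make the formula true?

  x   |   y   |   z   |   w   || (z ↔ y) | (w ∨ y) | (x → (w ∨ y)) | ((z ↔ y) ⊕ (x → (w ∨ y))) |   φ  
False | False | False | False ||   True  |  False  |      True     |           False           | False
False | False | False |  True ||   True  |   True  |      True     |           False           | False
False | False |  True | False ||  False  |  False  |      True     |            True           | False
False | False |  True |  True ||  False  |   True  |      True     |            True           |  True
False |  True | False | False ||  False  |   True  |      True     |            True           | False
False |  True | False |  True ||  False  |   True  |      True     |            True           |  True
False |  True |  True | False ||   True  |   True  |      True     |           False           | False
False |  True |  True |  True ||   True  |   True  |      True     |           False           | False
 True | False | False | False ||   True  |  False  |     False     |            True           | False
 True | False | False |  True ||   True  |   True  |      True     |           False           |  True
 True | False |  True | False ||  False  |  False  |     False     |           False           | False
 True | False |  True |  True ||  False  |   True  |      True     |            True           | False
 True |  True | False | False ||  False  |   True  |      True     |            True           | False
 True |  True | False |  True ||  False  |   True  |      True     |            True           | False
 True |  True |  True | False ||   True  |   True  |      True     |           False           | False
 True |  True |  True |  True ||   True  |   True  |      True     |           False           |  True
The formula is true on 4 of the 16 rows.

4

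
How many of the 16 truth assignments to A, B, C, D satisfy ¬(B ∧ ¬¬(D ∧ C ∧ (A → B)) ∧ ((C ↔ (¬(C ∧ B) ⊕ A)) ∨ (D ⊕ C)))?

15

A | B | C | D || (A → B) | (D ∧ C ∧ (A → B)) | ¬(D ∧ C ∧ (A → B)) | ¬¬(D ∧ C ∧ (A → B)) | (C ∧ B) | ¬(C ∧ B) | (¬(C ∧ B) ⊕ A) | (C ↔ (¬(C ∧ B) ⊕ A)) | (D ⊕ C) | φ
1 | 1 | 1 | 1 ||    1    |         1         |         0          |          1          |    1    |    0     |       1        |          1           |    0    | 0
1 | 1 | 1 | 0 ||    1    |         0         |         1          |          0          |    1    |    0     |       1        |          1           |    1    | 1
1 | 1 | 0 | 1 ||    1    |         0         |         1          |          0          |    0    |    1     |       0        |          1           |    1    | 1
1 | 1 | 0 | 0 ||    1    |         0         |         1          |          0          |    0    |    1     |       0        |          1           |    0    | 1
1 | 0 | 1 | 1 ||    0    |         0         |         1          |          0          |    0    |    1     |       0        |          0           |    0    | 1
1 | 0 | 1 | 0 ||    0    |         0         |         1          |          0          |    0    |    1     |       0        |          0           |    1    | 1
1 | 0 | 0 | 1 ||    0    |         0         |         1          |          0          |    0    |    1     |       0        |          1           |    1    | 1
1 | 0 | 0 | 0 ||    0    |         0         |         1          |          0          |    0    |    1     |       0        |          1           |    0    | 1
0 | 1 | 1 | 1 ||    1    |         1         |         0          |          1          |    1    |    0     |       0        |          0           |    0    | 1
0 | 1 | 1 | 0 ||    1    |         0         |         1          |          0          |    1    |    0     |       0        |          0           |    1    | 1
0 | 1 | 0 | 1 ||    1    |         0         |         1          |          0          |    0    |    1     |       1        |          0           |    1    | 1
0 | 1 | 0 | 0 ||    1    |         0         |         1          |          0          |    0    |    1     |       1        |          0           |    0    | 1
0 | 0 | 1 | 1 ||    1    |         1         |         0          |          1          |    0    |    1     |       1        |          1           |    0    | 1
0 | 0 | 1 | 0 ||    1    |         0         |         1          |          0          |    0    |    1     |       1        |          1           |    1    | 1
0 | 0 | 0 | 1 ||    1    |         0         |         1          |          0          |    0    |    1     |       1        |          0           |    1    | 1
0 | 0 | 0 | 0 ||    1    |         0         |         1          |          0          |    0    |    1     |       1        |          0           |    0    | 1
The formula is true on 15 of the 16 rows.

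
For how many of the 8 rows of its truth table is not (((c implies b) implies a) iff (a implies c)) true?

a | b | c || φ
T | T | T || F
T | T | F || T
T | F | T || F
T | F | F || T
F | T | T || T
F | T | F || T
F | F | T || F
F | F | F || T
The formula is true on 5 of the 8 rows.

5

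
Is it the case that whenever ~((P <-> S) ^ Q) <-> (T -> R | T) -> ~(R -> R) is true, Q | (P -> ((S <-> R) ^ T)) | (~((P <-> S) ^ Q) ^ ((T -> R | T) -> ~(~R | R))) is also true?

P | Q | R | S | T || φ | ψ
T | T | T | T | T || F | T
T | T | T | T | F || F | T
T | T | T | F | T || T | T
T | T | T | F | F || T | T
T | T | F | T | T || F | T
T | T | F | T | F || F | T
T | T | F | F | T || T | T
T | T | F | F | F || T | T
T | F | T | T | T || T | F
T | F | T | T | F || T | T
T | F | T | F | T || F | T
T | F | T | F | F || F | T
T | F | F | T | T || T | T
T | F | F | T | F || T | F
T | F | F | F | T || F | T
T | F | F | F | F || F | T
F | T | T | T | T || T | T
F | T | T | T | F || T | T
F | T | T | F | T || F | T
F | T | T | F | F || F | T
F | T | F | T | T || T | T
F | T | F | T | F || T | T
F | T | F | F | T || F | T
F | T | F | F | F || F | T
F | F | T | T | T || F | T
F | F | T | T | F || F | T
F | F | T | F | T || T | T
F | F | T | F | F || T | T
F | F | F | T | T || F | T
F | F | F | T | F || F | T
F | F | F | F | T || T | T
F | F | F | F | F || T | T
At P=T, Q=F, R=T, S=T, T=T we have φ true but ψ false, so φ does not entail ψ.

no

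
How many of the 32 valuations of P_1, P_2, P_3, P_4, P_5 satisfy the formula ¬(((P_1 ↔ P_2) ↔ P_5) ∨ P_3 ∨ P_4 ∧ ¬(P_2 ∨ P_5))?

 P_1  |  P_2  |  P_3  |  P_4  |  P_5  |   φ  
----- | ----- | ----- | ----- | ----- | -----
False | False | False | False | False |  True
False | False | False | False |  True | False
False | False | False |  True | False | False
False | False | False |  True |  True | False
False | False |  True | False | False | False
False | False |  True | False |  True | False
False | False |  True |  True | False | False
False | False |  True |  True |  True | False
False |  True | False | False | False | False
False |  True | False | False |  True |  True
False |  True | False |  True | False | False
False |  True | False |  True |  True |  True
False |  True |  True | False | False | False
False |  True |  True | False |  True | False
False |  True |  True |  True | False | False
False |  True |  True |  True |  True | False
 True | False | False | False | False | False
 True | False | False | False |  True |  True
 True | False | False |  True | False | False
 True | False | False |  True |  True |  True
 True | False |  True | False | False | False
 True | False |  True | False |  True | False
 True | False |  True |  True | False | False
 True | False |  True |  True |  True | False
 True |  True | False | False | False |  True
 True |  True | False | False |  True | False
 True |  True | False |  True | False |  True
 True |  True | False |  True |  True | False
 True |  True |  True | False | False | False
 True |  True |  True | False |  True | False
 True |  True |  True |  True | False | False
 True |  True |  True |  True |  True | False
The formula is true on 7 of the 32 rows.

7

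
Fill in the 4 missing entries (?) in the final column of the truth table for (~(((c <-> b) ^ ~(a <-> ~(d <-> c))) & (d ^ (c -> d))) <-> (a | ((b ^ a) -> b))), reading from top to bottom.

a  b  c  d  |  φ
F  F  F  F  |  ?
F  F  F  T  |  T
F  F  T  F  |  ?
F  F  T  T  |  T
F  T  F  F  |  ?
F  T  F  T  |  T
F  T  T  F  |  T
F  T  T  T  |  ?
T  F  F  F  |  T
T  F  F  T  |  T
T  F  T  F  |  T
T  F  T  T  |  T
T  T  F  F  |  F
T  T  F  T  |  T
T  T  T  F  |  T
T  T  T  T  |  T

Row a=F, b=F, c=F, d=F: ~(((c <-> b) ^ ~(a <-> ~(d <-> c))) & (d ^ (c -> d))) = F, (a | ((b ^ a) -> b)) = T, so the formula = F.
Row a=F, b=F, c=T, d=F: ~(((c <-> b) ^ ~(a <-> ~(d <-> c))) & (d ^ (c -> d))) = T, (a | ((b ^ a) -> b)) = T, so the formula = T.
Row a=F, b=T, c=F, d=F: ~(((c <-> b) ^ ~(a <-> ~(d <-> c))) & (d ^ (c -> d))) = T, (a | ((b ^ a) -> b)) = T, so the formula = T.
Row a=F, b=T, c=T, d=T: ~(((c <-> b) ^ ~(a <-> ~(d <-> c))) & (d ^ (c -> d))) = T, (a | ((b ^ a) -> b)) = T, so the formula = T.

F, T, T, T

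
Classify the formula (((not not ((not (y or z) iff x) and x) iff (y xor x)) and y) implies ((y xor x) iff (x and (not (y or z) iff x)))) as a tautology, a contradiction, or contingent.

tautology

x | y | z | (y or z) | not (y or z) | (not (y or z) iff x) | ((not (y or z) iff x) and x) | (y xor x) | (x and (not (y or z) iff x)) | φ
- | - | - | -------- | ------------ | -------------------- | ---------------------------- | --------- | ---------------------------- | -
F | F | F |    F     |      T       |          F           |              F               |     F     |              F               | T
F | F | T |    T     |      F       |          T           |              F               |     F     |              F               | T
F | T | F |    T     |      F       |          T           |              F               |     T     |              F               | T
F | T | T |    T     |      F       |          T           |              F               |     T     |              F               | T
T | F | F |    F     |      T       |          T           |              T               |     T     |              T               | T
T | F | T |    T     |      F       |          F           |              F               |     T     |              F               | T
T | T | F |    T     |      F       |          F           |              F               |     F     |              F               | T
T | T | T |    T     |      F       |          F           |              F               |     F     |              F               | T
Every row is T, so the formula is a tautology.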